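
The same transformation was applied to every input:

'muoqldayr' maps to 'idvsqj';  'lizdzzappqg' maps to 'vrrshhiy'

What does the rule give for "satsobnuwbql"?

The pattern: shift every letter 8 places backward in the alphabet (wrapping around), then delete the first 3 characters.
On "satsobnuwbql": the first step gives "kslkgtfmotid", and the second then gives "kgtfmotid".

kgtfmotid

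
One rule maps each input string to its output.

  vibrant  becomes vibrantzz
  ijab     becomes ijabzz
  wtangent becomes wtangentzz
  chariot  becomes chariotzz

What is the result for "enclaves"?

Each output is the input with this applied: append "zz".
On "enclaves" that produces "enclaveszz".

enclaveszz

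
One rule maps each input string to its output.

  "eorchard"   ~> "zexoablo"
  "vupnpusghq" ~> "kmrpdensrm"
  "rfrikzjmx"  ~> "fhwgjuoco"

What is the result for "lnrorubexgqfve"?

lorybudncsbiko

The transformation: move the first 3 characters to the end (rotate left by 3), then shift every letter 3 places backward in the alphabet (wrapping around).
On "lnrorubexgqfve" that produces "lorybudncsbiko".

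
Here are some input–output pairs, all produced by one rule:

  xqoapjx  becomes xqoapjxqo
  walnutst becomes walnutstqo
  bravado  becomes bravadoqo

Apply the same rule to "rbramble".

The rule is to append "qo".
For "rbramble" the result is "rbrambleqo".

rbrambleqo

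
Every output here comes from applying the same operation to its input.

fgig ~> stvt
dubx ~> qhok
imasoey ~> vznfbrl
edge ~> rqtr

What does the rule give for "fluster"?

syhfgre

The pattern: shift every letter 13 places forward in the alphabet (wrapping around) — i.e. ROT13.
For "fluster" the result is "syhfgre".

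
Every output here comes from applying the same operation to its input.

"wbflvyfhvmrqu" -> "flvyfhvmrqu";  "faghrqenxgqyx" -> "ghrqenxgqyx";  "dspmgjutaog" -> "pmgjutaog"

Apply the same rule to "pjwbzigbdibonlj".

Looking at the pairs, the operation is to delete the first 2 characters.
For "pjwbzigbdibonlj" the result is "wbzigbdibonlj".

wbzigbdibonlj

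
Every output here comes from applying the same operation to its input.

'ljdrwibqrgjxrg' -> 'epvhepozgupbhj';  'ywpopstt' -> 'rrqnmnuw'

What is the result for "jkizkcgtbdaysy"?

wqwybzreaixgih

Each output is the input with this applied: reverse the string, then shift every letter 2 places backward in the alphabet (wrapping around).
On "jkizkcgtbdaysy": the first step gives "ysyadbtgckzikj", and the second then gives "wqwybzreaixgih".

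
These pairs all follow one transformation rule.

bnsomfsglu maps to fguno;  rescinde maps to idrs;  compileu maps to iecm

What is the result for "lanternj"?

enln

The transformation: swap the front and back halves of the string, then keep every other character starting from the first (positions 1st, 3rd, 5th, ...).
Applying both steps to "lanternj": "ernjlant", then "enln".
(Check on "compileu": → "ileucomp" → "iecm" ✓)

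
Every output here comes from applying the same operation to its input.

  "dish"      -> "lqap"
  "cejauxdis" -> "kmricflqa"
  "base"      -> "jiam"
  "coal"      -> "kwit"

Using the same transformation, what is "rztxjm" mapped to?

Rule — shift every letter 8 places forward in the alphabet (wrapping around).
So "rztxjm" becomes "zhbfru".

zhbfru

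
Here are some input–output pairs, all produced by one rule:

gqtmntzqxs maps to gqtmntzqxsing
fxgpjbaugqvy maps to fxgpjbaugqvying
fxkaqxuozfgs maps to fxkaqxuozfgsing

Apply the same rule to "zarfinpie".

Each output is the input with this applied: append "ing".
So "zarfinpie" becomes "zarfinpieing".

zarfinpieing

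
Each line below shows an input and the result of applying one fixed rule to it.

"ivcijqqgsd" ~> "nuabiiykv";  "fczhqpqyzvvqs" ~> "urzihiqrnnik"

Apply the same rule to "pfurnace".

The rule is to shift every letter 8 places backward in the alphabet (wrapping around), then delete the first character.
Applying both steps to "pfurnace": "hxmjfsuw", then "xmjfsuw".
(Check on "ivcijqqgsd": → "anuabiiykv" → "nuabiiykv" ✓)

xmjfsuw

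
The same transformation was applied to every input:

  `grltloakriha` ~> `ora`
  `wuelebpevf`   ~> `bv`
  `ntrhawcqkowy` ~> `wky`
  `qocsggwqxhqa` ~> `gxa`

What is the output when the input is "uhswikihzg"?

The rule is to keep one character in every 3, starting at position 3 (positions 3rd, 6th, 9th, ...), then delete the first character.
Applying both steps to "uhswikihzg": "skz", then "kz".

kz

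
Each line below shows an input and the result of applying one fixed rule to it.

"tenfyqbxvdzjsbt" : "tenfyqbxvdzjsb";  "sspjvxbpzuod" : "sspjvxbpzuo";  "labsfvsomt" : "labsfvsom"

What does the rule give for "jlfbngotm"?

jlfbngot

What's happening: delete the last character.
Doing the same to "jlfbngotm": "jlfbngot".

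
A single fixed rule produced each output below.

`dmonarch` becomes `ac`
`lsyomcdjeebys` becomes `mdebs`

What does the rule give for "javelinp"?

ln

What's happening: keep every other character starting from the first (positions 1st, 3rd, 5th, ...), then delete the first 2 characters.
Applying that to "javelinp" gives "ln".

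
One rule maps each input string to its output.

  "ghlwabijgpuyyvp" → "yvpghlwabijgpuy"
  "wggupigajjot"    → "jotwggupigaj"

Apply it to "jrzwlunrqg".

Each output is the input with this applied: move the last 3 characters to the front (rotate right by 3).
Applying that to "jrzwlunrqg" gives "rqgjrzwlun".

rqgjrzwlun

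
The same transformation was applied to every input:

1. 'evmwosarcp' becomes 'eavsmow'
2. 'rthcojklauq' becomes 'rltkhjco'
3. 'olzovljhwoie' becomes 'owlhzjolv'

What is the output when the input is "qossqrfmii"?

The transformation: delete the last 3 characters, then take characters alternately from the front and the back (1st, last, 2nd, 2nd-last, ...).
Working it through for "qossqrfmii": intermediate "qossqrf", final "qforsqs".

qforsqs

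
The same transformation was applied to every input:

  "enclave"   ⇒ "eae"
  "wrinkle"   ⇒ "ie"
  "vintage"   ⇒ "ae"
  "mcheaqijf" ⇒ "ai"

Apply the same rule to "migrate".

The rule is to keep every other character starting from the first (positions 1st, 3rd, 5th, ...), then keep only the vowels.
"migrate" → "mgae" → "ae".

ae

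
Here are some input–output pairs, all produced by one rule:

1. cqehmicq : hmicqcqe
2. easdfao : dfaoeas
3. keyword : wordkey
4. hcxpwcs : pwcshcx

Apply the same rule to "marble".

blemar

Each output is the input with this applied: move the first 3 characters to the end (rotate left by 3).
"marble" → "blemar".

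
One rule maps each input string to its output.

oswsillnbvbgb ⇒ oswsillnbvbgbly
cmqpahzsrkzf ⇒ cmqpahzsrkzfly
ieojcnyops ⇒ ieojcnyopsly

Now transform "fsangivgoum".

Each output is the input with this applied: append "ly".
On "fsangivgoum" that produces "fsangivgoumly".

fsangivgoumly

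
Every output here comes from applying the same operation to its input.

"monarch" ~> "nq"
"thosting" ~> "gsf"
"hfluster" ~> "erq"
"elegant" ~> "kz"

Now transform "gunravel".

The transformation: shift every letter 1 place backward in the alphabet (wrapping around), then keep one character in every 3, starting at position 2 (positions 2nd, 5th, 8th, ...).
Doing the same to "gunravel": "tzk".

tzk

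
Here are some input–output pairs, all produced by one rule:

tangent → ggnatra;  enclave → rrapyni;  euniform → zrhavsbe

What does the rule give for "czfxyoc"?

ppmsklb

The pattern: shift every letter 13 places forward in the alphabet (wrapping around) — i.e. ROT13, then move the last character to the front.
Applying both steps to "czfxyoc": "pmsklbp", then "ppmsklb".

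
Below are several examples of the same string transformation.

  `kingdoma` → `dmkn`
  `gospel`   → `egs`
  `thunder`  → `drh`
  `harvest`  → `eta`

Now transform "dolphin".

hno

Looking at the pairs, the operation is to move the first 3 characters to the end (rotate left by 3), then keep every other character starting from the second (positions 2nd, 4th, 6th, ...).
On "dolphin" that produces "hno".
(Check on "harvest": → "vesthar" → "eta" ✓)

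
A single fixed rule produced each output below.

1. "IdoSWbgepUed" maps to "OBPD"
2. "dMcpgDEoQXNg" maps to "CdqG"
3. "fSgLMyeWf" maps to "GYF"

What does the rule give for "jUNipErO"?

In each case the input is transformed by: flip the case of every letter, then keep one character in every 3, starting at position 3 (positions 3rd, 6th, 9th, ...).
Working it through for "jUNipErO": intermediate "JunIPeRo", final "ne".

ne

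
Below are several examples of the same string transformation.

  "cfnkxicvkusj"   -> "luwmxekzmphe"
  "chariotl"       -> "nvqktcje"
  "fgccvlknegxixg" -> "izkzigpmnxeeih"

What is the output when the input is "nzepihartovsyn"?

The rule is to reverse the string, then shift every letter 2 places forward in the alphabet (wrapping around).
Applying both steps to "nzepihartovsyn": "nysvotrahipezn", then "pauxqvtcjkrgbp".

pauxqvtcjkrgbp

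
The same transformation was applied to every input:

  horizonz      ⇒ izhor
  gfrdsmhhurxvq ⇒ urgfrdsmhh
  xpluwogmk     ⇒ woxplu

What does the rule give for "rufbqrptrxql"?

trrufbqrp

The rule is to delete the last 3 characters, then move the last 2 characters to the front (rotate right by 2).
So "rufbqrptrxql" becomes "trrufbqrp".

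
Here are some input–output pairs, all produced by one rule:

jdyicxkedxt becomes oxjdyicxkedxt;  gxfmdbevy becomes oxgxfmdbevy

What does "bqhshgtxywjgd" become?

Rule — prepend "ox".
On "bqhshgtxywjgd" that produces "oxbqhshgtxywjgd".

oxbqhshgtxywjgd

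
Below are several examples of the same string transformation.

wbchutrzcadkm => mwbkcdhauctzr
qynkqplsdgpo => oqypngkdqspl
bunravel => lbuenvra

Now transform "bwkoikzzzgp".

What's happening: swap the first and last characters, then take characters alternately from the front and the back (1st, last, 2nd, 2nd-last, ...).
"bwkoikzzzgp" → "pwkoikzzzgb" → "pbwgkzozizk".

pbwgkzozizk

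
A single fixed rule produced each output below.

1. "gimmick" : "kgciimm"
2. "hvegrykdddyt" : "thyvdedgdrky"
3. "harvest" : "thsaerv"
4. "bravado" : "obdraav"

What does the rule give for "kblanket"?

What's happening: reverse the string, then take characters alternately from the front and the back (1st, last, 2nd, 2nd-last, ...).
For "kblanket", step one produces "teknalbk"; step two turns that into "tkebklna".

tkebklna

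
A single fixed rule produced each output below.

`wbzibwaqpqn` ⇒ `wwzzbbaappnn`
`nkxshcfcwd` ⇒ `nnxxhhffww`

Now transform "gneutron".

ggeettoo

Rule — keep every other character starting from the first (positions 1st, 3rd, 5th, ...), then double every character.
"gneutron" → "geto" → "ggeettoo".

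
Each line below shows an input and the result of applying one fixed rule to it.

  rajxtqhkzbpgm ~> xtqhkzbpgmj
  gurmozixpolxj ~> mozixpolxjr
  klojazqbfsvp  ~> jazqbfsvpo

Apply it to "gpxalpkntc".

Looking at the pairs, the operation is to delete the first 2 characters, then move the first character to the end.
For "gpxalpkntc" the result is "alpkntcx".

alpkntcx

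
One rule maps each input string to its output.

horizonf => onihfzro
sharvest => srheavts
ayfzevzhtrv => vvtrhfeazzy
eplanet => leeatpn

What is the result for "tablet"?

ebattl

The transformation: sort the characters into reverse alphabetical order, then move the first 3 characters to the end (rotate left by 3).
Starting from "tablet": after the first operation, "ttleba"; after the second, "ebattl".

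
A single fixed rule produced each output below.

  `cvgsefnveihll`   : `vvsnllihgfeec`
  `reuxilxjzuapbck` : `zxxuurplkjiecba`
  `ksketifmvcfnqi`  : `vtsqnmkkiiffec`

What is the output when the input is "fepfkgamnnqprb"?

rqppnnmkgffeba

The rule is to sort the characters into reverse alphabetical order.
Applying that to "fepfkgamnnqprb" gives "rqppnnmkgffeba".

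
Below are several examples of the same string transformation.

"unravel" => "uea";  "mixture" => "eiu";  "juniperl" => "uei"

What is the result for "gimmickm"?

ii

What's happening: take characters alternately from the front and the back (1st, last, 2nd, 2nd-last, ...), then keep only the vowels.
"gimmickm" → "gmikmcmi" → "ii".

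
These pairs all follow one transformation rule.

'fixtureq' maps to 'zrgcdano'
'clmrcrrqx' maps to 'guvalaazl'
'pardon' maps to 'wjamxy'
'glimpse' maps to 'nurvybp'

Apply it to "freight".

canrpqo

In each case the input is transformed by: swap the first and last characters, then shift every letter 9 places forward in the alphabet (wrapping around).
On "freight": the first step gives "treighf", and the second then gives "canrpqo".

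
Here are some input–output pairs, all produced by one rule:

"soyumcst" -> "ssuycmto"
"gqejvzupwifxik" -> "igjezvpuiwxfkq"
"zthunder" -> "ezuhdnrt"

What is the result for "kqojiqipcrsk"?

Looking at the pairs, the operation is to swap each adjacent pair of characters (1↔2, 3↔4, ...), then swap the first and last characters.
Starting from "kqojiqipcrsk": after the first operation, "qkjoqipircks"; after the second, "skjoqipirckq".

skjoqipirckq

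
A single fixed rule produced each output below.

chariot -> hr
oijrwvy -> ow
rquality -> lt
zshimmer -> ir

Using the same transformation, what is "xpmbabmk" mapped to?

bm

The pattern: sort the characters into alphabetical order, then keep one character in every 3, starting at position 3 (positions 3rd, 6th, 9th, ...).
Starting from "xpmbabmk": after the first operation, "abbkmmpx"; after the second, "bm".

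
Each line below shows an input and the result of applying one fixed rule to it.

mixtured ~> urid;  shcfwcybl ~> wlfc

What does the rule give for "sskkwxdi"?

wskd

Rule — sort the characters into reverse alphabetical order, then keep every other character starting from the second (positions 2nd, 4th, 6th, ...).
Applying both steps to "sskkwxdi": "xwsskkid", then "wskd".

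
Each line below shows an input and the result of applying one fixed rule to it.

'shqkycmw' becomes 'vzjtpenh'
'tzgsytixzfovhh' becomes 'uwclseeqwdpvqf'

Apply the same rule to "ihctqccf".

nzzcfezq

In each case the input is transformed by: shift every letter 3 places backward in the alphabet (wrapping around), then swap the front and back halves of the string.
For "ihctqccf" the result is "nzzcfezq".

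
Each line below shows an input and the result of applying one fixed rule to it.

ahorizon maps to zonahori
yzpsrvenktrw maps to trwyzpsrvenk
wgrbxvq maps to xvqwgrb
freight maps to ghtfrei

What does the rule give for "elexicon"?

Looking at the pairs, the operation is to move the last 3 characters to the front (rotate right by 3).
On "elexicon" that produces "conelexi".

conelexi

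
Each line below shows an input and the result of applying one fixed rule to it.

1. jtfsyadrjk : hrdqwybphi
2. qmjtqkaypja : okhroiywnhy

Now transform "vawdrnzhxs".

What's happening: shift every letter 2 places backward in the alphabet (wrapping around).
Applying that to "vawdrnzhxs" gives "tyubplxfvq".

tyubplxfvq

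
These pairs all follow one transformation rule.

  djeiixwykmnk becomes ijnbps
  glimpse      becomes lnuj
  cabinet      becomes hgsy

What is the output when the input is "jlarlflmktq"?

ofqqpv

Looking at the pairs, the operation is to shift every letter 5 places forward in the alphabet (wrapping around), then keep every other character starting from the first (positions 1st, 3rd, 5th, ...).
"jlarlflmktq" → "oqfwqkqrpyv" → "ofqqpv".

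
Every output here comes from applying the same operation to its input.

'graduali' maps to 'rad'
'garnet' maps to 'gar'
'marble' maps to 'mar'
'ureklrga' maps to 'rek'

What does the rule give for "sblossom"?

blo

Rule — swap the front and back halves of the string, then keep only the last 3 characters.
For "sblossom", step one produces "ssomsblo"; step two turns that into "blo".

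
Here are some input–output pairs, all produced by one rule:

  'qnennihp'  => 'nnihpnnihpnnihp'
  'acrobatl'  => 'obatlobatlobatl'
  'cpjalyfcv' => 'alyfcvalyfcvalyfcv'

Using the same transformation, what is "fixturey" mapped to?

Each output is the input with this applied: delete the first 3 characters, then write the whole string 3 times in a row.
For "fixturey", step one produces "turey"; step two turns that into "tureytureyturey".

tureytureyturey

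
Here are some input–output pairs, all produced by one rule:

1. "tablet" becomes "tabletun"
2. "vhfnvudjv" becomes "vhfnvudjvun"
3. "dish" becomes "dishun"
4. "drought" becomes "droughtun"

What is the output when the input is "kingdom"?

Each output is the input with this applied: append "un".
On "kingdom" that produces "kingdomun".

kingdomun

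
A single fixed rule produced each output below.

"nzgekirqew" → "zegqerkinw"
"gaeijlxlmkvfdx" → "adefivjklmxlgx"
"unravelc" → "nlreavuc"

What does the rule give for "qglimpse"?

Looking at the pairs, the operation is to take characters alternately from the front and the back (1st, last, 2nd, 2nd-last, ...), then move the first 2 characters to the end (rotate left by 2).
On "qglimpse": the first step gives "qegslpim", and the second then gives "gslpimqe".

gslpimqe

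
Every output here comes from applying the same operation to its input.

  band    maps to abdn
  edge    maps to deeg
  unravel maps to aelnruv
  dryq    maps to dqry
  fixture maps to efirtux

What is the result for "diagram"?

Each output is the input with this applied: sort the characters into alphabetical order.
On "diagram" that produces "aadgimr".

aadgimr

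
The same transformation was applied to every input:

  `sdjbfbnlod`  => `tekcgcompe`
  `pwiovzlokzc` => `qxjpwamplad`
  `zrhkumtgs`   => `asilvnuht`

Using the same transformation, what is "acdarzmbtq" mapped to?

In each case the input is transformed by: shift every letter 1 place forward in the alphabet (wrapping around).
For "acdarzmbtq" the result is "bdebsancur".

bdebsancur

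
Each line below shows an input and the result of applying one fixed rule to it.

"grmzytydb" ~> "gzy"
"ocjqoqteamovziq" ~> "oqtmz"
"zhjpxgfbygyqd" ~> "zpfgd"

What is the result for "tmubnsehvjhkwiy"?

Each output is the input with this applied: keep one character in every 3, starting at position 1 (positions 1st, 4th, 7th, ...).
So "tmubnsehvjhkwiy" becomes "tbejw".

tbejw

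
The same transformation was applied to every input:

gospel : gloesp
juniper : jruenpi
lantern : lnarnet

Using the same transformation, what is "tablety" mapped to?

tyatbel

The rule is to take characters alternately from the front and the back (1st, last, 2nd, 2nd-last, ...).
So "tablety" becomes "tyatbel".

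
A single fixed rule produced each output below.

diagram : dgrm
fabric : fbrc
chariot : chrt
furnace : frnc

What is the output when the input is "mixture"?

The transformation: remove every vowel.
"mixture" → "mxtr".

mxtr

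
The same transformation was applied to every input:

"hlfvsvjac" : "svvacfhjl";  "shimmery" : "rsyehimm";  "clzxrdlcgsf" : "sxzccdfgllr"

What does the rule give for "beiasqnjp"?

pqsabeijn

What's happening: sort the characters into alphabetical order, then move the last 3 characters to the front (rotate right by 3).
Working it through for "beiasqnjp": intermediate "abeijnpqs", final "pqsabeijn".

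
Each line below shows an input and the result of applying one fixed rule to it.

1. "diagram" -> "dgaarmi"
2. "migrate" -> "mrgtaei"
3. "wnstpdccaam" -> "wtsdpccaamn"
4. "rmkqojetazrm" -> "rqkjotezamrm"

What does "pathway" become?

In each case the input is transformed by: swap each adjacent pair of characters (1↔2, 3↔4, ...), then move the first character to the end.
Applying that to "pathway" gives "phtawya".

phtawya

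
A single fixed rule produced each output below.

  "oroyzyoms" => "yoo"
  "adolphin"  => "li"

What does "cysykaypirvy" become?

yyrc

The transformation: move the first character to the end, then keep one character in every 3, starting at position 3 (positions 3rd, 6th, 9th, ...).
Applying both steps to "cysykaypirvy": "ysykaypirvyc", then "yyrc".
(Check on "adolphin": → "dolphina" → "li" ✓)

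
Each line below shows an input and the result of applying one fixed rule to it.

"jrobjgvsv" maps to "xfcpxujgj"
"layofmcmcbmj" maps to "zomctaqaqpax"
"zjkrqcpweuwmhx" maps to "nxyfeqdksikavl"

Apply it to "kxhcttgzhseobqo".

The rule is to shift every letter 12 places backward in the alphabet (wrapping around).
Doing the same to "kxhcttgzhseobqo": "ylvqhhunvgscpec".

ylvqhhunvgscpec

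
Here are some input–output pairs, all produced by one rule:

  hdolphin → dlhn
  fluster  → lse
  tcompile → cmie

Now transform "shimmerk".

hmek

Looking at the pairs, the operation is to keep every other character starting from the second (positions 2nd, 4th, 6th, ...).
So "shimmerk" becomes "hmek".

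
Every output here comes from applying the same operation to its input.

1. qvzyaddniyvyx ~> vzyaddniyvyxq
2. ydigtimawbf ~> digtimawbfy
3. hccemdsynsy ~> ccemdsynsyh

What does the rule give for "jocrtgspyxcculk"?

ocrtgspyxcculkj

In each case the input is transformed by: move the first character to the end.
For "jocrtgspyxcculk" the result is "ocrtgspyxcculkj".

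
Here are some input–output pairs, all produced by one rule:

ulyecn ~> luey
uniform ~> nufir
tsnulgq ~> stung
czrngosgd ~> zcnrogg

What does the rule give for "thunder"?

htnue

Rule — swap each adjacent pair of characters (1↔2, 3↔4, ...), then delete the last 2 characters.
On "thunder" that produces "htnue".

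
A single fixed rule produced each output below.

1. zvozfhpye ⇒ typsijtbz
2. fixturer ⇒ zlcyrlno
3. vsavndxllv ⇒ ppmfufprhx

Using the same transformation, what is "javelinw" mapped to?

In each case the input is transformed by: take characters alternately from the front and the back (1st, last, 2nd, 2nd-last, ...), then shift every letter 6 places backward in the alphabet (wrapping around).
"javelinw" → "jwanviel" → "dquhpcyf".

dquhpcyf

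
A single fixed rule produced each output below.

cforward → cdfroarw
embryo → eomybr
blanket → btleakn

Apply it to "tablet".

ttaebl

Looking at the pairs, the operation is to take characters alternately from the front and the back (1st, last, 2nd, 2nd-last, ...).
So "tablet" becomes "ttaebl".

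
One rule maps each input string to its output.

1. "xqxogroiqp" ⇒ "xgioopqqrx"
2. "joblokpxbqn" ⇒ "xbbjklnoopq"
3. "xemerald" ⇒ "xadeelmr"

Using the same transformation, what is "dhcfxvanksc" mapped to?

The pattern: sort the characters into alphabetical order, then move the last character to the front.
Applying both steps to "dhcfxvanksc": "accdfhknsvx", then "xaccdfhknsv".
(Check on "xemerald": → "adeelmrx" → "xadeelmr" ✓)

xaccdfhknsv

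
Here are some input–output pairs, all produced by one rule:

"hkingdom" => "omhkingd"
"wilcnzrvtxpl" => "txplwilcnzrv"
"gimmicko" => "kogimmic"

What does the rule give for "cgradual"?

alcgradu

Rule — swap the front and back halves of the string, then move the first 2 characters to the end (rotate left by 2).
"cgradual" → "dualcgra" → "alcgradu".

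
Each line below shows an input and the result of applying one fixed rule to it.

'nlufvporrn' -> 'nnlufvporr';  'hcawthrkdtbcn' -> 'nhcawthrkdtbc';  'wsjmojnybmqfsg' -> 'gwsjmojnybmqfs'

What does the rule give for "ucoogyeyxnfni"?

iucoogyeyxnfn

The pattern: move the last character to the front.
Doing the same to "ucoogyeyxnfni": "iucoogyeyxnfn".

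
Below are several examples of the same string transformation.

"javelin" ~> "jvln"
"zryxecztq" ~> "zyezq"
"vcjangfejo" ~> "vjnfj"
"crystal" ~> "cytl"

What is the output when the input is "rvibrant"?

Rule — keep every other character starting from the first (positions 1st, 3rd, 5th, ...).
Doing the same to "rvibrant": "rirn".

rirn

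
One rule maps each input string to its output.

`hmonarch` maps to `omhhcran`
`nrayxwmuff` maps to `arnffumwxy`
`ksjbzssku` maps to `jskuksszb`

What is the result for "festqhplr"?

Rule — reverse the string, then move the last 3 characters to the front (rotate right by 3).
On "festqhplr": the first step gives "rlphqtsef", and the second then gives "sefrlphqt".
(Check on "nrayxwmuff": → "ffumwxyarn" → "arnffumwxy" ✓)

sefrlphqt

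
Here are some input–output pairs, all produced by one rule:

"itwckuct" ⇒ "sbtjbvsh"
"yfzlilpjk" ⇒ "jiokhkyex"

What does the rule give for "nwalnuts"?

rstmkzvm

The transformation: reverse the string, then shift every letter 1 place backward in the alphabet (wrapping around).
Applying both steps to "nwalnuts": "stunlawn", then "rstmkzvm".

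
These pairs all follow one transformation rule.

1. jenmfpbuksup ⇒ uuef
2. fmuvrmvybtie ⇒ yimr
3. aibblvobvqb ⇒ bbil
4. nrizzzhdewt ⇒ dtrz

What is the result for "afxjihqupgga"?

The rule is to keep one character in every 3, starting at position 2 (positions 2nd, 5th, 8th, ...), then swap the front and back halves of the string.
Doing the same to "afxjihqupgga": "ugfi".

ugfi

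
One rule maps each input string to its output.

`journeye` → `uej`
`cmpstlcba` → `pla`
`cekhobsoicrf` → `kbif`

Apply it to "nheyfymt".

The transformation: move the first character to the end, then keep one character in every 3, starting at position 2 (positions 2nd, 5th, 8th, ...).
For "nheyfymt", step one produces "heyfymtn"; step two turns that into "eyn".

eyn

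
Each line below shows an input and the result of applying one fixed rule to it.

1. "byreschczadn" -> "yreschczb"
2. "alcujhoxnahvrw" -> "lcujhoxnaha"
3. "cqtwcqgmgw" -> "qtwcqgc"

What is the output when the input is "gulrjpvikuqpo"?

In each case the input is transformed by: delete the last 3 characters, then move the first character to the end.
On "gulrjpvikuqpo": the first step gives "gulrjpviku", and the second then gives "ulrjpvikug".

ulrjpvikug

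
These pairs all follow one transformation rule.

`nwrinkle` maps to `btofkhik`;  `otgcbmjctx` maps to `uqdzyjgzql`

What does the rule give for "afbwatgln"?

Looking at the pairs, the operation is to swap the first and last characters, then shift every letter 3 places backward in the alphabet (wrapping around).
For "afbwatgln", step one produces "nfbwatgla"; step two turns that into "kcytxqdix".

kcytxqdix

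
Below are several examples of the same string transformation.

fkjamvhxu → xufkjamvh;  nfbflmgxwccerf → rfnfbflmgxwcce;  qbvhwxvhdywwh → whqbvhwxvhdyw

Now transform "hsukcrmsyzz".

What's happening: move the last 2 characters to the front (rotate right by 2).
So "hsukcrmsyzz" becomes "zzhsukcrmsy".

zzhsukcrmsy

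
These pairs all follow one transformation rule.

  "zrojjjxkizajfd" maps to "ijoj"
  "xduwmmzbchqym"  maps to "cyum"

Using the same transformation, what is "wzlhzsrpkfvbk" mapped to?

In each case the input is transformed by: keep one character in every 3, starting at position 3 (positions 3rd, 6th, 9th, ...), then move the first 2 characters to the end (rotate left by 2).
"wzlhzsrpkfvbk" → "lskb" → "kbls".
(Check on "xduwmmzbchqym": → "umcy" → "cyum" ✓)

kbls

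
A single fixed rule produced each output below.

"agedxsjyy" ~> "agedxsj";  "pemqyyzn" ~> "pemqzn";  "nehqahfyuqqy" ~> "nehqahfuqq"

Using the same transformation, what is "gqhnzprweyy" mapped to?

gqhnzprwe

Each output is the input with this applied: remove every "y".
Doing the same to "gqhnzprweyy": "gqhnzprwe".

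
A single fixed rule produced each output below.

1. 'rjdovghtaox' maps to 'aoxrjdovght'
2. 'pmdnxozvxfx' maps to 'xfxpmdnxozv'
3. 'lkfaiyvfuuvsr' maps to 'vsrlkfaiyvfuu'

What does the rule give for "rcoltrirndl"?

Looking at the pairs, the operation is to move the last 3 characters to the front (rotate right by 3).
So "rcoltrirndl" becomes "ndlrcoltrir".

ndlrcoltrir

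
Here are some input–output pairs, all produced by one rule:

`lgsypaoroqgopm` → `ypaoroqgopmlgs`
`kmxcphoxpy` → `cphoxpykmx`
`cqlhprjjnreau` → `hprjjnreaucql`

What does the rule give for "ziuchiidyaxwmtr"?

The pattern: move the first 3 characters to the end (rotate left by 3).
For "ziuchiidyaxwmtr" the result is "chiidyaxwmtrziu".

chiidyaxwmtrziu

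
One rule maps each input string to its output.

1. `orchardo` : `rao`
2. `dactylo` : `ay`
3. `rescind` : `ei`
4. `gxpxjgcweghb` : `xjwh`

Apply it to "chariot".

hi

Looking at the pairs, the operation is to keep one character in every 3, starting at position 2 (positions 2nd, 5th, 8th, ...).
For "chariot" the result is "hi".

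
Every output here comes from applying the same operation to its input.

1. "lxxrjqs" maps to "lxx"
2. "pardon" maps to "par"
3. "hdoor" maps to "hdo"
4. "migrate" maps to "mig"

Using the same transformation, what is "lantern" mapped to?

lan

The rule is to keep only the first 3 characters.
Doing the same to "lantern": "lan".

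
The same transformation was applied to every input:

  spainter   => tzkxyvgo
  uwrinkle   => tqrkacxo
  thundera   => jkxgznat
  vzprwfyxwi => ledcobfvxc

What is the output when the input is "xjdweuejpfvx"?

kpvlbddpjcka

Rule — shift every letter 6 places forward in the alphabet (wrapping around), then swap the front and back halves of the string.
For "xjdweuejpfvx", step one produces "dpjckakpvlbd"; step two turns that into "kpvlbddpjcka".
(Check on "vzprwfyxwi": → "bfvxcledco" → "ledcobfvxc" ✓)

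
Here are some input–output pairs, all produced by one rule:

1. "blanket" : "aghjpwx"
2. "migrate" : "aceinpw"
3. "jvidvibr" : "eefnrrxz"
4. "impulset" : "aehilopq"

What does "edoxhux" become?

Rule — shift every letter 4 places backward in the alphabet (wrapping around), then sort the characters into alphabetical order.
"edoxhux" → "azktdqt" → "adkqttz".

adkqttz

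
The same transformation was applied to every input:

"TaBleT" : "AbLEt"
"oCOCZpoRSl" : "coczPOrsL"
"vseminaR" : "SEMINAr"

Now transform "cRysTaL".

The rule is to delete the first character, then flip the case of every letter.
Starting from "cRysTaL": after the first operation, "RysTaL"; after the second, "rYStAl".
(Check on "vseminaR": → "seminaR" → "SEMINAr" ✓)

rYStAl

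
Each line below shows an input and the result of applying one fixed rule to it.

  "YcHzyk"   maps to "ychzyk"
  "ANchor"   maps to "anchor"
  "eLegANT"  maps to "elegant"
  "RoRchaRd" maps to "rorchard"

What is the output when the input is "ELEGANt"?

What's happening: convert every letter to lowercase.
Doing the same to "ELEGANt": "elegant".

elegant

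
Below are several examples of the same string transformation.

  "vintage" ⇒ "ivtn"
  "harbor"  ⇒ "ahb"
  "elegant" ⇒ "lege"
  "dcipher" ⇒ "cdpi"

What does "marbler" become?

The pattern: swap each adjacent pair of characters (1↔2, 3↔4, ...), then delete the last 3 characters.
"marbler" → "ambr".
(Check on "elegant": → "legenat" → "lege" ✓)

ambr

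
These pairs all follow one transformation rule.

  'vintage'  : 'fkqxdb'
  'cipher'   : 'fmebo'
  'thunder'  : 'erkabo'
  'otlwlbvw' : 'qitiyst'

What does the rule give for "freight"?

obfdeq

The pattern: delete the first character, then shift every letter 3 places backward in the alphabet (wrapping around).
Doing the same to "freight": "obfdeq".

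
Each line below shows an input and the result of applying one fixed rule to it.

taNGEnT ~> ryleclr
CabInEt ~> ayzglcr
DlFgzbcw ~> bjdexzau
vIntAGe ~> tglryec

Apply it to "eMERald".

ckcpyjb

The rule is to shift every letter 2 places backward in the alphabet (wrapping around), then convert every letter to lowercase.
Applying both steps to "eMERald": "cKCPyjb", then "ckcpyjb".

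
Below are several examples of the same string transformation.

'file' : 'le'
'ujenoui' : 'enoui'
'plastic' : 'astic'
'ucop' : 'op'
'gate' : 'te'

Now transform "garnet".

The pattern: delete the first 2 characters.
Doing the same to "garnet": "rnet".

rnet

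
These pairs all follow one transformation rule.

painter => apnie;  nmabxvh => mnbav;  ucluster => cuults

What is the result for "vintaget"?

ivtnga

The pattern: swap each adjacent pair of characters (1↔2, 3↔4, ...), then delete the last 2 characters.
For "vintaget", step one produces "ivtngate"; step two turns that into "ivtnga".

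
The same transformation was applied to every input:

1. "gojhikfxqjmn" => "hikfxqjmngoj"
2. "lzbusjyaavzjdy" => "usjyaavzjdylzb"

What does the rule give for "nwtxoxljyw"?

In each case the input is transformed by: move the first 3 characters to the end (rotate left by 3).
"nwtxoxljyw" → "xoxljywnwt".

xoxljywnwt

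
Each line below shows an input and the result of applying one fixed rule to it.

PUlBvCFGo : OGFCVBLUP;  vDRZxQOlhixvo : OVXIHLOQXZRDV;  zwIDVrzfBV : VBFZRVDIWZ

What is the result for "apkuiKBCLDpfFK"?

KFFPDLCBKIUKPA

What's happening: reverse the string, then convert every letter to uppercase.
"apkuiKBCLDpfFK" → "KFfpDLCBKiukpa" → "KFFPDLCBKIUKPA".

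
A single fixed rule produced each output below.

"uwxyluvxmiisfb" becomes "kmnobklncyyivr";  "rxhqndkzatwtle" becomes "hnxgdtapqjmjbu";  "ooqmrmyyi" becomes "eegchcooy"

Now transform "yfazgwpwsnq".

What's happening: shift every letter 10 places backward in the alphabet (wrapping around).
"yfazgwpwsnq" → "ovqpwmfmidg".

ovqpwmfmidg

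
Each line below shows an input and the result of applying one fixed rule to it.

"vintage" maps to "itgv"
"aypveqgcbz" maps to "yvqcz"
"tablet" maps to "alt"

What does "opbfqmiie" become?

Looking at the pairs, the operation is to move the first character to the end, then keep every other character starting from the first (positions 1st, 3rd, 5th, ...).
For "opbfqmiie" the result is "pfmio".

pfmio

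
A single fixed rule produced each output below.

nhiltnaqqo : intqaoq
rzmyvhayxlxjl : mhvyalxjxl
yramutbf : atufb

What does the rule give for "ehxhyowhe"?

The transformation: swap each adjacent pair of characters (1↔2, 3↔4, ...), then delete the first 3 characters.
For "ehxhyowhe", step one produces "hehxoyhwe"; step two turns that into "xoyhwe".

xoyhwe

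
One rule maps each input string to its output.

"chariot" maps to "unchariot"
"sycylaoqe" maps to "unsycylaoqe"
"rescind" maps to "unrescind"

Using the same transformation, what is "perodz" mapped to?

unperodz

What's happening: prepend "un".
"perodz" → "unperodz".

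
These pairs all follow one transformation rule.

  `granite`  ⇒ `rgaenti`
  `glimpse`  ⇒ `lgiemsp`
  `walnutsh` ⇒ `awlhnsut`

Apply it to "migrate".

imgerta

Rule — move the first character to the end, then take characters alternately from the front and the back (1st, last, 2nd, 2nd-last, ...).
Applying both steps to "migrate": "igratem", then "imgerta".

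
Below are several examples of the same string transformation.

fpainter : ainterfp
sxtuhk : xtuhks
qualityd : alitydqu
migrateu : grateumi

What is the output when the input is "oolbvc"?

The rule is to swap the front and back halves of the string, then move the last 2 characters to the front (rotate right by 2).
On "oolbvc" that produces "olbvco".

olbvco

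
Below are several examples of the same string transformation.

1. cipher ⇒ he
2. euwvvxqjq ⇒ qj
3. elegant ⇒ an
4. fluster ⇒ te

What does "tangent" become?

en

In each case the input is transformed by: move the last 3 characters to the front (rotate right by 3), then keep only the first 2 characters.
"tangent" → "enttang" → "en".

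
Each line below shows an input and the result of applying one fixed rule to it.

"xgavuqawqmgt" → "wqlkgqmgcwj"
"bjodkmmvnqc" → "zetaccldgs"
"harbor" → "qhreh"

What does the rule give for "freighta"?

The transformation: delete the first character, then shift every letter 10 places backward in the alphabet (wrapping around).
"freighta" → "reighta" → "huywxjq".

huywxjq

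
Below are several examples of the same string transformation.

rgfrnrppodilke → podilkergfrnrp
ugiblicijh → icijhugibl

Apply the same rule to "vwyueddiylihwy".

iylihwyvwyuedd

The rule is to swap the front and back halves of the string.
"vwyueddiylihwy" → "iylihwyvwyuedd".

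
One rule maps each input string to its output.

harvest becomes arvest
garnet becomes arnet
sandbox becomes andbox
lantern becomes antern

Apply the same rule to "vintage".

intage

In each case the input is transformed by: delete the first character.
For "vintage" the result is "intage".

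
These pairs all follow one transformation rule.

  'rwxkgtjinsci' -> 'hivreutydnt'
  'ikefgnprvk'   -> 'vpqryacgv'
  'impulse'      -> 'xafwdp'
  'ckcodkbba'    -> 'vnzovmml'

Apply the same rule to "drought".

The pattern: shift every letter 11 places forward in the alphabet (wrapping around), then delete the first character.
"drought" → "oczfrse" → "czfrse".

czfrse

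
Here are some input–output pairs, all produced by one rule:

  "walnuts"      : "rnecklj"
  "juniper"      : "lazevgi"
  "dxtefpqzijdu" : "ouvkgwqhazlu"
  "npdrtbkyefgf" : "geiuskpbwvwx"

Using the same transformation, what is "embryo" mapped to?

dvisfp

The pattern: shift every letter 9 places backward in the alphabet (wrapping around), then swap each adjacent pair of characters (1↔2, 3↔4, ...).
On "embryo": the first step gives "vdsipf", and the second then gives "dvisfp".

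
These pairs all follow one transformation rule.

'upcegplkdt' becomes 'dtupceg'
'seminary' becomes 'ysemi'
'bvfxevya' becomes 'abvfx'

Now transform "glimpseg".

gglim

The rule is to swap the front and back halves of the string, then delete the first 3 characters.
On "glimpseg": the first step gives "psegglim", and the second then gives "gglim".
(Check on "upcegplkdt": → "plkdtupceg" → "dtupceg" ✓)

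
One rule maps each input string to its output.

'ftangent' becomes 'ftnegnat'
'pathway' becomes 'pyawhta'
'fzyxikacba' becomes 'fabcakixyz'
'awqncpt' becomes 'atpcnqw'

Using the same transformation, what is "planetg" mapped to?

pgtenal

The rule is to reverse the string, then move the last character to the front.
"planetg" → "gtenalp" → "pgtenal".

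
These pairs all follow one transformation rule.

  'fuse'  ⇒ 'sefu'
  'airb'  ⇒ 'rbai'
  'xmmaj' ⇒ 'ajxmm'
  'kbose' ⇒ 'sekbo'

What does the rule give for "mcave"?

Rule — move the last 2 characters to the front (rotate right by 2).
Doing the same to "mcave": "vemca".

vemca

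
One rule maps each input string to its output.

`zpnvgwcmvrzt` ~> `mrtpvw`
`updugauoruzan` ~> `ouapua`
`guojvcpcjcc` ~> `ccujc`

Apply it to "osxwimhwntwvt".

The pattern: keep every other character starting from the second (positions 2nd, 4th, 6th, ...), then move the first 3 characters to the end (rotate left by 3).
So "osxwimhwntwvt" becomes "wtvswm".

wtvswm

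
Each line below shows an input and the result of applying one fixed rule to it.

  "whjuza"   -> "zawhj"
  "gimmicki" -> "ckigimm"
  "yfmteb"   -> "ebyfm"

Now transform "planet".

In each case the input is transformed by: swap the front and back halves of the string, then delete the first character.
"planet" → "netpla" → "etpla".

etpla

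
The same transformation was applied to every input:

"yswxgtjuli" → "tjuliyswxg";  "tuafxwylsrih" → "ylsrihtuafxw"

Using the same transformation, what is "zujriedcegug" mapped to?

dcegugzujrie

Rule — swap the front and back halves of the string.
Doing the same to "zujriedcegug": "dcegugzujrie".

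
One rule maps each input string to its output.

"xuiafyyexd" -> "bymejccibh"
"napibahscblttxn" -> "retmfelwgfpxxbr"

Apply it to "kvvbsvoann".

The transformation: shift every letter 4 places forward in the alphabet (wrapping around).
Doing the same to "kvvbsvoann": "ozzfwzserr".

ozzfwzserr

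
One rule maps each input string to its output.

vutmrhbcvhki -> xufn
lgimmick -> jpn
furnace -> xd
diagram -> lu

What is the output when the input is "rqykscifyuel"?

The transformation: keep one character in every 3, starting at position 2 (positions 2nd, 5th, 8th, ...), then shift every letter 3 places forward in the alphabet (wrapping around).
Applying both steps to "rqykscifyuel": "qsfe", then "tvih".

tvih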